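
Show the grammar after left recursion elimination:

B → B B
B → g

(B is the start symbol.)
B is directly left-recursive. The standard transformation for
  A → A α₁ | ... | A α_m | β₁ | ... | β_n
is
  A  → β₁ A' | ... | β_n A'
  A' → α₁ A' | ... | α_m A' | ε

B → g becomes B → g B'
B → B B becomes B' → B B'
Add B' → ε

Resulting grammar:
B → g B'
B' → B B'
B' → ε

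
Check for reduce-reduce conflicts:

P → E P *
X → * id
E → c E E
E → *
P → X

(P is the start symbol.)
No reduce-reduce conflicts

Augment with P' → P and build the canonical LR(0) collection (I0 = CLOSURE({[P' → . P]}), then GOTO on every symbol after a dot until no new states appear). It has 12 states:
  I0: { [E → . *], [E → . c E E], [P → . E P *], [P → . X], [P' → . P], [X → . * id] }  — shift
  I1: { [E → * .], [X → * . id] }  — shift, reduce
  I2: { [E → . *], [E → . c E E], [P → . E P *], [P → . X], [P → E . P *], [X → . * id] }  — shift
  I3: { [P' → P .] }  — accept
  I4: { [P → X .] }  — reduce
  I5: { [E → . *], [E → . c E E], [E → c . E E] }  — shift
  I6: { [E → * .] }  — reduce
  I7: { [E → . *], [E → . c E E], [E → c E . E] }  — shift
  I8: { [E → c E E .] }  — reduce
  I9: { [P → E P . *] }  — shift
  I10: { [P → E P * .] }  — reduce
  I11: { [X → * id .] }  — reduce

No state contains more than one complete item.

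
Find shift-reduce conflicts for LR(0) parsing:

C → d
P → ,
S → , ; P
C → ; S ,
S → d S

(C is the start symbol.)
A shift-reduce conflict occurs when an LR(0) state has both:
  - a complete (reduce) item [A → α .] (dot at the end), and
  - a shift item [B → β . c γ] (dot before a terminal).

Augment with C' → C and build the canonical LR(0) collection (I0 = CLOSURE({[C' → . C]}), then GOTO on every symbol after a dot until no new states appear). It has 12 states:
  I0: { [C → . ; S ,], [C → . d], [C' → . C] }  — shift
  I1: { [C → ; . S ,], [S → . , ; P], [S → . d S] }  — shift
  I2: { [C' → C .] }  — accept
  I3: { [C → d .] }  — reduce
  I4: { [S → , . ; P] }  — shift
  I5: { [C → ; S . ,] }  — shift
  I6: { [S → . , ; P], [S → . d S], [S → d . S] }  — shift
  I7: { [S → d S .] }  — reduce
  I8: { [C → ; S , .] }  — reduce
  I9: { [P → . ,], [S → , ; . P] }  — shift
  I10: { [P → , .] }  — reduce
  I11: { [S → , ; P .] }  — reduce

No state contains both a complete item and a shift item.

Answer: No shift-reduce conflicts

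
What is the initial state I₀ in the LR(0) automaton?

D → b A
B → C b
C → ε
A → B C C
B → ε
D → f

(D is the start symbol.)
{ [D → . b A], [D → . f], [D' → . D] }

First, augment the grammar with D' → D
I₀ = CLOSURE({ [D' → . D] }):
  [D' → . D] has the dot before D: add [D → . b A], [D → . f]
No further items can be added.

I₀ = { [D → . b A], [D → . f], [D' → . D] }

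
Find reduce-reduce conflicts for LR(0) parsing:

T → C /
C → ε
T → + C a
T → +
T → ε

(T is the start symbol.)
A reduce-reduce conflict occurs when an LR(0) state has two complete items [A → α .] and [B → β .] — both call for a reduction, and with no lookahead the parser cannot choose between them.

Augment with T' → T and build the canonical LR(0) collection (I0 = CLOSURE({[T' → . T]}), then GOTO on every symbol after a dot until no new states appear). It has 7 states:
  I0: { [C → .], [T → . + C a], [T → . +], [T → . C /], [T → .], [T' → . T] }  — shift, 2 reduces
  I1: { [C → .], [T → + . C a], [T → + .] }  — 2 reduces
  I2: { [T → C . /] }  — shift
  I3: { [T' → T .] }  — accept
  I4: { [T → C / .] }  — reduce
  I5: { [T → + C . a] }  — shift
  I6: { [T → + C a .] }  — reduce

I0 contains complete items [C → .], [T → .] — reduce-reduce conflict.
I1 contains complete items [C → .], [T → + .] — reduce-reduce conflict.

Answer: Yes — I0: [C → .] vs [T → .]; I1: [C → .] vs [T → + .]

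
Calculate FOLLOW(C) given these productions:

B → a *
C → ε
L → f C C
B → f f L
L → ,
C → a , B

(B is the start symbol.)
To compute FOLLOW(C), find every occurrence of C on a right-hand side N → α C β: add FIRST(β) \ {ε}, and if β is empty or nullable also add FOLLOW(N). Iterate to a fixed point.

In L → f C C: C is followed by C, add FIRST(C) \ {ε} = { 'a' }
  C is nullable, so also add FOLLOW(L)
In L → f C C: C is at the end, add FOLLOW(L)

The FOLLOW sets referred to above (computed the same way, to a fixed point):
  FOLLOW(L) = { $, 'a' }

Taking the union: FOLLOW(C) = { $, 'a' }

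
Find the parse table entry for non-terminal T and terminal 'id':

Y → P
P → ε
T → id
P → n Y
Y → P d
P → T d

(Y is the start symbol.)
To find M[T, 'id'], we find productions for T where 'id' is in the predict set (PREDICT(N → α) = (FIRST(α) \ {ε}) ∪ (FOLLOW(N) if α ⇒* ε)).

T → id: PREDICT = { 'id' }
  'id' is in predict set, so this production goes in M[T, 'id']

M[T, 'id'] = T → id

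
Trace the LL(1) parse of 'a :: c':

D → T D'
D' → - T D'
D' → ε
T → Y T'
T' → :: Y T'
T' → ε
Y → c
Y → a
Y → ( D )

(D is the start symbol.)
LL(1) parsing maintains a stack (initially the start symbol over $) and the input. At each step: if the stack top is a terminal, match it against the current input token; if it is a non-terminal N, replace it with the RHS of M[N, lookahead] (the unique production whose predict set contains the lookahead).

Stack is shown with the top on the left.

Stack         Input     Action
------------------------------
D $           a :: c $  output D → T D'
T D' $        a :: c $  output T → Y T'
Y T' D' $     a :: c $  output Y → a
a T' D' $     a :: c $  match 'a'
T' D' $       :: c $    output T' → :: Y T'
:: Y T' D' $  :: c $    match '::'
Y T' D' $     c $       output Y → c
c T' D' $     c $       match 'c'
T' D' $       $         output T' → ε
D' $          $         output D' → ε
$             $         accept

The string is accepted.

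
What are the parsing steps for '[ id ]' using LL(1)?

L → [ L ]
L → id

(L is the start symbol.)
LL(1) parsing maintains a stack (initially the start symbol over $) and the input. At each step: if the stack top is a terminal, match it against the current input token; if it is a non-terminal N, replace it with the RHS of M[N, lookahead] (the unique production whose predict set contains the lookahead).

Stack is shown with the top on the left.

Stack    Input     Action
-------------------------
L $      [ id ] $  output L → [ L ]
[ L ] $  [ id ] $  match '['
L ] $    id ] $    output L → id
id ] $   id ] $    match 'id'
] $      ] $       match ']'
$        $         accept

The string is accepted.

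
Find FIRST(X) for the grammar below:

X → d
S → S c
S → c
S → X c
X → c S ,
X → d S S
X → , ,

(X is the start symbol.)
{ ',', 'c', 'd' }

To compute FIRST(X), examine every production with X on the left-hand side, reading each right-hand side left to right until a non-nullable symbol is reached.

From X → d:
  - d is a terminal: add 'd' and stop
From X → c S ,:
  - c is a terminal: add 'c' and stop
From X → d S S:
  - d is a terminal: add 'd' and stop
From X → , ,:
  - ',' is a terminal: add ',' and stop

Collecting: FIRST(X) = { ',', 'c', 'd' }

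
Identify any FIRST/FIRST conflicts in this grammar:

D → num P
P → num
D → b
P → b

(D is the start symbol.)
A FIRST/FIRST conflict occurs when two productions N → α and N → β for the same non-terminal have FIRST(α) ∩ FIRST(β) ≠ ∅ (with ε ∈ FIRST of a nullable right-hand side, so two nullable alternatives also conflict).

Productions for D:
  D → num P: FIRST = { 'num' }
  D → b: FIRST = { 'b' }
Productions for P:
  P → num: FIRST = { 'num' }
  P → b: FIRST = { 'b' }

All alternatives of each non-terminal have pairwise disjoint FIRST sets.

Answer: No FIRST/FIRST conflicts.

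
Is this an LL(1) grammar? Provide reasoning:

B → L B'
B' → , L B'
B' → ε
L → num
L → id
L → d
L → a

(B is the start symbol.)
A grammar is LL(1) if for each non-terminal N with multiple productions, the predict sets of those productions are pairwise disjoint, where PREDICT(N → α) = (FIRST(α) \ {ε}) ∪ (FOLLOW(N) if α ⇒* ε).

Relevant sets:
  FOLLOW(B') = { $ }

For B':
  PREDICT(B' → ',' L B') = { ',' }
  PREDICT(B' → ε) = { $ }
For L:
  PREDICT(L → num) = { 'num' }
  PREDICT(L → id) = { 'id' }
  PREDICT(L → d) = { 'd' }
  PREDICT(L → a) = { 'a' }
B has a single production, so nothing to check there.

All predict sets are disjoint. The grammar IS LL(1).

Answer: Yes, the grammar is LL(1).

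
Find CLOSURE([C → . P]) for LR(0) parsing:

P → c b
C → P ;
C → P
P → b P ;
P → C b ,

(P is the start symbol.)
To compute CLOSURE, for each item [A → α.Bβ] where B is a non-terminal, add [B → .γ] for all productions B → γ; repeat for the newly added items until nothing changes.

Start with: [C → . P]
  [C → . P] has the dot before P: add [P → . c b], [P → . b P ;], [P → . C b ,]
  [P → . C b ,] has the dot before C: add [C → . P ;]
No further items can be added.

CLOSURE = { [C → . P ;], [C → . P], [P → . C b ,], [P → . b P ;], [P → . c b] }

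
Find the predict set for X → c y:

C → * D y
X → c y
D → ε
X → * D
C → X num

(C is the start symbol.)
PREDICT(X → c y) = (FIRST(RHS) \ {ε}) ∪ (FOLLOW(X) if ε ∈ FIRST(RHS), i.e. RHS ⇒* ε)
FIRST(c y) = { 'c' }
ε ∉ FIRST(c y), so FOLLOW(X) is not added.
PREDICT(X → c y) = { 'c' }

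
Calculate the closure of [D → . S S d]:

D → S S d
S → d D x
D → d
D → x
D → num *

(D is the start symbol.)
To compute CLOSURE, for each item [A → α.Bβ] where B is a non-terminal, add [B → .γ] for all productions B → γ; repeat for the newly added items until nothing changes.

Start with: [D → . S S d]
  [D → . S S d] has the dot before S: add [S → . d D x]
No further items can be added.

CLOSURE = { [D → . S S d], [S → . d D x] }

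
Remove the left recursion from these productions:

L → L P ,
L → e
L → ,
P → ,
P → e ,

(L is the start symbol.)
L is directly left-recursive. The standard transformation for
  A → A α₁ | ... | A α_m | β₁ | ... | β_n
is
  A  → β₁ A' | ... | β_n A'
  A' → α₁ A' | ... | α_m A' | ε

L → e becomes L → e L'
L → , becomes L → , L'
L → L P , becomes L' → P , L'
Add L' → ε

Productions for other non-terminals are unchanged:
  P → ,
  P → e ,

Resulting grammar:
L → e L'
L → , L'
L' → P , L'
L' → ε
P → ,
P → e ,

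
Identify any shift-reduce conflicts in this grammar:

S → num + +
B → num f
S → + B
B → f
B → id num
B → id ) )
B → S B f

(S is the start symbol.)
No shift-reduce conflicts

A shift-reduce conflict occurs when an LR(0) state has both:
  - a complete (reduce) item [A → α .] (dot at the end), and
  - a shift item [B → β . c γ] (dot before a terminal).

Augment with S' → S and build the canonical LR(0) collection (I0 = CLOSURE({[S' → . S]}), then GOTO on every symbol after a dot until no new states appear). It has 17 states:
  I0: { [S → . + B], [S → . num + +], [S' → . S] }  — shift
  I1: { [B → . S B f], [B → . f], [B → . id ) )], [B → . id num], [B → . num f], [S → + . B], [S → . + B], [S → . num + +] }  — shift
  I2: { [S' → S .] }  — accept
  I3: { [S → num . + +] }  — shift
  I4: { [S → num + . +] }  — shift
  I5: { [S → num + + .] }  — reduce
  I6: { [S → + B .] }  — reduce
  I7: { [B → . S B f], [B → . f], [B → . id ) )], [B → . id num], [B → . num f], [B → S . B f], [S → . + B], [S → . num + +] }  — shift
  I8: { [B → f .] }  — reduce
  I9: { [B → id . ) )], [B → id . num] }  — shift
  I10: { [B → num . f], [S → num . + +] }  — shift
  I11: { [B → num f .] }  — reduce
  I12: { [B → id ) . )] }  — shift
  I13: { [B → id num .] }  — reduce
  I14: { [B → id ) ) .] }  — reduce
  I15: { [B → S B . f] }  — shift
  I16: { [B → S B f .] }  — reduce

No state contains both a complete item and a shift item.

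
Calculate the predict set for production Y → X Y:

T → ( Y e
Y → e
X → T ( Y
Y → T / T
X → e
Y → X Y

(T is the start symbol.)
{ '(', 'e' }

PREDICT(Y → X Y) = (FIRST(RHS) \ {ε}) ∪ (FOLLOW(Y) if ε ∈ FIRST(RHS), i.e. RHS ⇒* ε)
FIRST(X) = { '(', 'e' }
FIRST(X Y) = { '(', 'e' }
ε ∉ FIRST(X Y), so FOLLOW(Y) is not added.
PREDICT(Y → X Y) = { '(', 'e' }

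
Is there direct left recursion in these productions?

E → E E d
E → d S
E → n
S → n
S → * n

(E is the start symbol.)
Yes, E is left-recursive

E → E E d: LEFT RECURSIVE (starts with E)
E → d S: starts with d
E → n: starts with n
S → n: starts with n
S → * n: starts with '*'

The grammar has direct left recursion on: E.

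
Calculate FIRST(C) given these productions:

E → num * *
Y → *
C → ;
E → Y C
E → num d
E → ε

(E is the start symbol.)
{ ';' }

From C → ;:
  - ';' is a terminal: add ';' and stop

Collecting: FIRST(C) = { ';' }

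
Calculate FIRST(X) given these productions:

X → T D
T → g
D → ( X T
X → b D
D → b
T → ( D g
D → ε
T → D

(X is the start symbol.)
{ '(', 'b', 'g', ε }

To compute FIRST(X), examine every production with X on the left-hand side, reading each right-hand side left to right until a non-nullable symbol is reached.

FIRST sets of the other non-terminals involved (by the same procedure, iterated to a fixed point):
  FIRST(T) = { '(', 'b', 'g', ε }
  FIRST(D) = { '(', 'b', ε }

From X → T D:
  - T is a non-terminal: add FIRST(T) \ {ε} = { '(', 'b', 'g' }
    T is nullable, so continue to the next symbol
  - D is a non-terminal: add FIRST(D) \ {ε} = { '(', 'b' }
    D is nullable and nothing follows, so the whole right-hand side can vanish: ε ∈ FIRST(X)
From X → b D:
  - b is a terminal: add 'b' and stop

Collecting: FIRST(X) = { '(', 'b', 'g', ε }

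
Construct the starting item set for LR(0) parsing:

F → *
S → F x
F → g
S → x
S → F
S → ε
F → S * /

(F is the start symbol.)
First, augment the grammar with F' → F
I₀ = CLOSURE({ [F' → . F] }):
  [F' → . F] has the dot before F: add [F → . *], [F → . g], [F → . S * /]
  [F → . S * /] has the dot before S: add [S → . F x], [S → . x], [S → . F], [S → .]
No further items can be added.

I₀ = { [F → . *], [F → . S * /], [F → . g], [F' → . F], [S → . F x], [S → . F], [S → . x], [S → .] }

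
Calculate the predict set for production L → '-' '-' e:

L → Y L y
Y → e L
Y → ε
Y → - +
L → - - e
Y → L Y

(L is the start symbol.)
{ '-' }

PREDICT(L → '-' '-' e) = (FIRST(RHS) \ {ε}) ∪ (FOLLOW(L) if ε ∈ FIRST(RHS), i.e. RHS ⇒* ε)
FIRST('-' '-' e) = { '-' }
ε ∉ FIRST('-' '-' e), so FOLLOW(L) is not added.
PREDICT(L → '-' '-' e) = { '-' }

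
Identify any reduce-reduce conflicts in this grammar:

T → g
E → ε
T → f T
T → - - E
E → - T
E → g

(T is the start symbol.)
A reduce-reduce conflict occurs when an LR(0) state has two complete items [A → α .] and [B → β .] — both call for a reduction, and with no lookahead the parser cannot choose between them.

Augment with T' → T and build the canonical LR(0) collection (I0 = CLOSURE({[T' → . T]}), then GOTO on every symbol after a dot until no new states appear). It has 11 states:
  I0: { [T → . - - E], [T → . f T], [T → . g], [T' → . T] }  — shift
  I1: { [T → - . - E] }  — shift
  I2: { [T' → T .] }  — accept
  I3: { [T → . - - E], [T → . f T], [T → . g], [T → f . T] }  — shift
  I4: { [T → g .] }  — reduce
  I5: { [T → f T .] }  — reduce
  I6: { [E → . - T], [E → . g], [E → .], [T → - - . E] }  — shift, reduce
  I7: { [E → - . T], [T → . - - E], [T → . f T], [T → . g] }  — shift
  I8: { [T → - - E .] }  — reduce
  I9: { [E → g .] }  — reduce
  I10: { [E → - T .] }  — reduce

No state contains more than one complete item.

Answer: No reduce-reduce conflicts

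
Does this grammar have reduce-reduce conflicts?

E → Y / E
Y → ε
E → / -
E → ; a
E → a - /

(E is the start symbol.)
A reduce-reduce conflict occurs when an LR(0) state has two complete items [A → α .] and [B → β .] — both call for a reduction, and with no lookahead the parser cannot choose between them.

Augment with E' → E and build the canonical LR(0) collection (I0 = CLOSURE({[E' → . E]}), then GOTO on every symbol after a dot until no new states appear). It has 12 states:
  I0: { [E → . / -], [E → . ; a], [E → . Y / E], [E → . a - /], [E' → . E], [Y → .] }  — shift, reduce
  I1: { [E → / . -] }  — shift
  I2: { [E → ; . a] }  — shift
  I3: { [E' → E .] }  — accept
  I4: { [E → Y . / E] }  — shift
  I5: { [E → a . - /] }  — shift
  I6: { [E → a - . /] }  — shift
  I7: { [E → a - / .] }  — reduce
  I8: { [E → . / -], [E → . ; a], [E → . Y / E], [E → . a - /], [E → Y / . E], [Y → .] }  — shift, reduce
  I9: { [E → Y / E .] }  — reduce
  I10: { [E → ; a .] }  — reduce
  I11: { [E → / - .] }  — reduce

No state contains more than one complete item.

Answer: No reduce-reduce conflicts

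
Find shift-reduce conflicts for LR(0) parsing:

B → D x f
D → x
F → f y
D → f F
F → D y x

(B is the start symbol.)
No shift-reduce conflicts

A shift-reduce conflict occurs when an LR(0) state has both:
  - a complete (reduce) item [A → α .] (dot at the end), and
  - a shift item [B → β . c γ] (dot before a terminal).

Augment with B' → B and build the canonical LR(0) collection (I0 = CLOSURE({[B' → . B]}), then GOTO on every symbol after a dot until no new states appear). It has 13 states:
  I0: { [B → . D x f], [B' → . B], [D → . f F], [D → . x] }  — shift
  I1: { [B' → B .] }  — accept
  I2: { [B → D . x f] }  — shift
  I3: { [D → . f F], [D → . x], [D → f . F], [F → . D y x], [F → . f y] }  — shift
  I4: { [D → x .] }  — reduce
  I5: { [F → D . y x] }  — shift
  I6: { [D → f F .] }  — reduce
  I7: { [D → . f F], [D → . x], [D → f . F], [F → . D y x], [F → . f y], [F → f . y] }  — shift
  I8: { [F → f y .] }  — reduce
  I9: { [F → D y . x] }  — shift
  I10: { [F → D y x .] }  — reduce
  I11: { [B → D x . f] }  — shift
  I12: { [B → D x f .] }  — reduce

No state contains both a complete item and a shift item.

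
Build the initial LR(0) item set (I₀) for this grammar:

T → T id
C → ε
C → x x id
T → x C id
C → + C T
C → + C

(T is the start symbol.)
First, augment the grammar with T' → T
I₀ = CLOSURE({ [T' → . T] }):
  [T' → . T] has the dot before T: add [T → . T id], [T → . x C id]
No further items can be added.

I₀ = { [T → . T id], [T → . x C id], [T' → . T] }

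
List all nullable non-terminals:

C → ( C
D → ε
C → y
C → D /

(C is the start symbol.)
A non-terminal is nullable if it can derive ε (the empty string): either it has an ε-production, or it has a production whose right-hand side consists entirely of nullable non-terminals.

ε-productions: D → ε
So D is immediately nullable.
No further non-terminal can be added: every production for the remaining non-terminals contains a terminal or a non-nullable non-terminal.
Nullable = { 'D' }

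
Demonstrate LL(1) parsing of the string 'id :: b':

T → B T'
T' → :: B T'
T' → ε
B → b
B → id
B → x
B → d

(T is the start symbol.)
LL(1) parsing maintains a stack (initially the start symbol over $) and the input. At each step: if the stack top is a terminal, match it against the current input token; if it is a non-terminal N, replace it with the RHS of M[N, lookahead] (the unique production whose predict set contains the lookahead).

Stack is shown with the top on the left.

Stack      Input      Action
----------------------------
T $        id :: b $  output T → B T'
B T' $     id :: b $  output B → id
id T' $    id :: b $  match 'id'
T' $       :: b $     output T' → :: B T'
:: B T' $  :: b $     match '::'
B T' $     b $        output B → b
b T' $     b $        match 'b'
T' $       $          output T' → ε
$          $          accept

The string is accepted.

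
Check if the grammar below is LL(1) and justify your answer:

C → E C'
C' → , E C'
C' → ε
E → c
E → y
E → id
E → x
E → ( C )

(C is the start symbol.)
Relevant sets:
  FOLLOW(C') = { $, ')' }

For C':
  PREDICT(C' → ',' E C') = { ',' }
  PREDICT(C' → ε) = { $, ')' }
For E:
  PREDICT(E → c) = { 'c' }
  PREDICT(E → y) = { 'y' }
  PREDICT(E → id) = { 'id' }
  PREDICT(E → x) = { 'x' }
  PREDICT(E → '(' C ')') = { '(' }
C has a single production, so nothing to check there.

All predict sets are disjoint. The grammar IS LL(1).

Answer: Yes, the grammar is LL(1).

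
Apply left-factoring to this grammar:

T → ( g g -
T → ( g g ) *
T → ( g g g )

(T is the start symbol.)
Left-factoring transforms A → αβ₁ | αβ₂ into A → αA' and A' → β₁ | β₂
(α is the longest common prefix among the alternatives). Repeat until
no nonterminal has two alternatives with a common prefix.

Round 1: T has alternatives sharing prefix '( g g'. Introduce T': T → ( g g T'
  Add: T' → -
  Add: T' → ) *
  Add: T' → g )

No remaining common prefixes — done.

Resulting grammar:
T → ( g g T'
T' → -
T' → ) *
T' → g )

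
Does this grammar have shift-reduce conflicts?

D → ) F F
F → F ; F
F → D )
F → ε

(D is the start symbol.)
Yes — I1: [F → .] vs [D → . ) F F]; I4: [F → .] vs [D → . ) F F]; I5: [F → .] vs [D → . ) F F]; I6: [D → ) F F .] vs [F → F . ; F]; I7: [F → F ; F .] vs [F → F . ; F]

A shift-reduce conflict occurs when an LR(0) state has both:
  - a complete (reduce) item [A → α .] (dot at the end), and
  - a shift item [B → β . c γ] (dot before a terminal).

Augment with D' → D and build the canonical LR(0) collection (I0 = CLOSURE({[D' → . D]}), then GOTO on every symbol after a dot until no new states appear). It has 9 states:
  I0: { [D → . ) F F], [D' → . D] }  — shift
  I1: { [D → ) . F F], [D → . ) F F], [F → . D )], [F → . F ; F], [F → .] }  — shift, reduce
  I2: { [D' → D .] }  — accept
  I3: { [F → D . )] }  — shift
  I4: { [D → ) F . F], [D → . ) F F], [F → . D )], [F → . F ; F], [F → .], [F → F . ; F] }  — shift, reduce
  I5: { [D → . ) F F], [F → . D )], [F → . F ; F], [F → .], [F → F ; . F] }  — shift, reduce
  I6: { [D → ) F F .], [F → F . ; F] }  — shift, reduce
  I7: { [F → F . ; F], [F → F ; F .] }  — shift, reduce
  I8: { [F → D ) .] }  — reduce

I1 contains reduce item [F → .] and shift item [D → . ) F F] — shift-reduce conflict.
I4 contains reduce item [F → .] and shift items [D → . ) F F], [F → F . ; F] — shift-reduce conflict.
I5 contains reduce item [F → .] and shift item [D → . ) F F] — shift-reduce conflict.
I6 contains reduce item [D → ) F F .] and shift item [F → F . ; F] — shift-reduce conflict.
I7 contains reduce item [F → F ; F .] and shift item [F → F . ; F] — shift-reduce conflict.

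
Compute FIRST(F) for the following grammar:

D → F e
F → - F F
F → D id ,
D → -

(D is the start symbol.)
To compute FIRST(F), examine every production with F on the left-hand side, reading each right-hand side left to right until a non-nullable symbol is reached.

FIRST sets of the other non-terminals involved (by the same procedure, iterated to a fixed point):
  FIRST(D) = { '-' }

From F → - F F:
  - '-' is a terminal: add '-' and stop
From F → D id ,:
  - D is a non-terminal: add FIRST(D) \ {ε} = { '-' }
    D is not nullable, so stop

Collecting: FIRST(F) = { '-' }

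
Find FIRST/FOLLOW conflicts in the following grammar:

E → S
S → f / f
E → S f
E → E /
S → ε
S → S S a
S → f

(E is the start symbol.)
Nullable non-terminals: E, S.
FIRST sets used below: FIRST(S) = { 'a', 'f', ε }, FIRST(E) = { '/', 'a', 'f', ε }

E: nullable alternative(s) E → S; FOLLOW(E) = { $, '/' }
  E → S: FIRST \ {ε} = { 'a', 'f' } — this is the only nullable alternative, skip
  E → S f: FIRST \ {ε} = { 'a', 'f' } — disjoint from FOLLOW(E)
  E → E /: FIRST \ {ε} = { '/', 'a', 'f' } — overlaps FOLLOW(E) on { '/' }: CONFLICT

S: nullable alternative(s) S → ε; FOLLOW(S) = { $, '/', 'a', 'f' }
  S → f / f: FIRST \ {ε} = { 'f' } — overlaps FOLLOW(S) on { 'f' }: CONFLICT
  S → ε: FIRST \ {ε} = { } — this is the only nullable alternative, skip
  S → S S a: FIRST \ {ε} = { 'a', 'f' } — overlaps FOLLOW(S) on { 'a', 'f' }: CONFLICT
  S → f: FIRST \ {ε} = { 'f' } — overlaps FOLLOW(S) on { 'f' }: CONFLICT

So the grammar has 4 FIRST/FOLLOW conflicts (marked CONFLICT above).

Answer: Yes. E → E '/' with FOLLOW(E) on { '/' }; S → f '/' f with FOLLOW(S) on { 'f' }; S → S S a with FOLLOW(S) on { 'a', 'f' }; S → f with FOLLOW(S) on { 'f' }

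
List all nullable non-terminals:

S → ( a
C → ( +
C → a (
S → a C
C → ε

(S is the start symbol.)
{ 'C' }

A non-terminal is nullable if it can derive ε (the empty string): either it has an ε-production, or it has a production whose right-hand side consists entirely of nullable non-terminals.

ε-productions: C → ε
So C is immediately nullable.
No further non-terminal can be added: every production for the remaining non-terminals contains a terminal or a non-nullable non-terminal.
Nullable = { 'C' }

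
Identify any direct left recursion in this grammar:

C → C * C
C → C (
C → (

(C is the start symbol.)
Direct left recursion occurs when N → N α for some non-terminal N (the right-hand side begins with the left-hand side itself).

C → C * C: LEFT RECURSIVE (starts with C)
C → C (: LEFT RECURSIVE (starts with C)
C → (: starts with '('

The grammar has direct left recursion on: C.

Answer: Yes, C is left-recursive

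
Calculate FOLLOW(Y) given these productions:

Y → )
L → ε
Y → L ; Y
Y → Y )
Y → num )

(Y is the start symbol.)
Y is the start symbol, so $ ∈ FOLLOW(Y).
In Y → L ; Y: Y is at the end; this adds FOLLOW(Y) to itself — nothing new
In Y → Y ): Y is followed by ')', add FIRST(')') \ {ε} = { ')' }

Taking the union: FOLLOW(Y) = { $, ')' }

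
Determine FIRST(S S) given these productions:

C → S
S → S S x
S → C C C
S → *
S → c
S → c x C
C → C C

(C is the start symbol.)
{ '*', 'c' }

FIRST sets of the non-terminals involved (from the grammar, by fixed-point iteration):
  FIRST(S) = { '*', 'c' }

To compute FIRST(S S), process the symbols left to right:
Symbol S is a non-terminal. Add FIRST(S) \ {ε} = { '*', 'c' }
S is not nullable (ε ∉ FIRST(S)), so stop here.
FIRST(S S) = { '*', 'c' }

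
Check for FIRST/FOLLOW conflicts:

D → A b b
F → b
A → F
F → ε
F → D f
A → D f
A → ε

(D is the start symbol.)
Yes. F → b with FOLLOW(F) on { 'b' }; F → D f with FOLLOW(F) on { 'b' }; A → F with FOLLOW(A) on { 'b' }; A → D f with FOLLOW(A) on { 'b' }

A FIRST/FOLLOW conflict occurs when a non-terminal N has a nullable alternative N → β (β ⇒* ε) and another alternative N → α with FIRST(α) ∩ FOLLOW(N) ≠ ∅: on such a lookahead the parser cannot decide between expanding α and letting N vanish via β.

Nullable non-terminals: A, F.
FIRST sets used below: FIRST(F) = { 'b', ε }, FIRST(D) = { 'b' }

A: nullable alternative(s) A → F, A → ε; FOLLOW(A) = { 'b' }
  A → F: FIRST \ {ε} = { 'b' } — overlaps FOLLOW(A) on { 'b' }: CONFLICT
  A → D f: FIRST \ {ε} = { 'b' } — overlaps FOLLOW(A) on { 'b' }: CONFLICT
  A → ε: FIRST \ {ε} = { } — disjoint from FOLLOW(A)

F: nullable alternative(s) F → ε; FOLLOW(F) = { 'b' }
  F → b: FIRST \ {ε} = { 'b' } — overlaps FOLLOW(F) on { 'b' }: CONFLICT
  F → ε: FIRST \ {ε} = { } — this is the only nullable alternative, skip
  F → D f: FIRST \ {ε} = { 'b' } — overlaps FOLLOW(F) on { 'b' }: CONFLICT

D has no nullable alternative, so no FIRST/FOLLOW check is needed there.

So the grammar has 4 FIRST/FOLLOW conflicts (marked CONFLICT above).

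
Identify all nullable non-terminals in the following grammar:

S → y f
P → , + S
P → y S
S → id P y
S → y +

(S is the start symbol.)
A non-terminal is nullable if it can derive ε (the empty string): either it has an ε-production, or it has a production whose right-hand side consists entirely of nullable non-terminals.

There are no ε-productions, so no non-terminal can derive ε.
No non-terminals are nullable.

Answer: None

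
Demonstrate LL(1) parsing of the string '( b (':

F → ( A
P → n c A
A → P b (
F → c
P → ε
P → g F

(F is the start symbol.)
Stack is shown with the top on the left.

Stack    Input    Action
------------------------
F $      ( b ( $  output F → ( A
( A $    ( b ( $  match '('
A $      b ( $    output A → P b (
P b ( $  b ( $    output P → ε
b ( $    b ( $    match 'b'
( $      ( $      match '('
$        $        accept

The string is accepted.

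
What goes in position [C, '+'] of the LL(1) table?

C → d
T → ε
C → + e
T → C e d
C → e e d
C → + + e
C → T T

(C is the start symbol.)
To find M[C, '+'], we find productions for C where '+' is in the predict set (PREDICT(N → α) = (FIRST(α) \ {ε}) ∪ (FOLLOW(N) if α ⇒* ε)).

Relevant sets:
  FIRST(T) = { '+', 'd', 'e', ε }
  FOLLOW(C) = { $, 'e' }

C → d: PREDICT = { 'd' }
C → + e: PREDICT = { '+' }
  '+' is in predict set, so this production goes in M[C, '+']
C → e e d: PREDICT = { 'e' }
C → + + e: PREDICT = { '+' }
  '+' is in predict set, so this production goes in M[C, '+']
C → T T: PREDICT = { $, '+', 'd', 'e' }
  '+' is in predict set, so this production goes in M[C, '+']

M[C, '+'] = C → + e, C → + + e, C → T T  (a multiply-defined cell — the grammar is not LL(1))

Answer: C → + e, C → + + e, C → T T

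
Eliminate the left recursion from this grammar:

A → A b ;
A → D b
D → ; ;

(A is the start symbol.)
A is directly left-recursive. The standard transformation for
  A → A α₁ | ... | A α_m | β₁ | ... | β_n
is
  A  → β₁ A' | ... | β_n A'
  A' → α₁ A' | ... | α_m A' | ε

A → D b becomes A → D b A'
A → A b ; becomes A' → b ; A'
Add A' → ε

Productions for other non-terminals are unchanged:
  D → ; ;

Resulting grammar:
A → D b A'
A' → b ; A'
A' → ε
D → ; ;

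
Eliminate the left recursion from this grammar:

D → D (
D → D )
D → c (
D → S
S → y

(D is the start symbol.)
D → c ( D'
D → S D'
D' → ( D'
D' → ) D'
D' → ε
S → y

D is directly left-recursive. The standard transformation for
  A → A α₁ | ... | A α_m | β₁ | ... | β_n
is
  A  → β₁ A' | ... | β_n A'
  A' → α₁ A' | ... | α_m A' | ε

D → c ( becomes D → c ( D'
D → S becomes D → S D'
D → D ( becomes D' → ( D'
D → D ) becomes D' → ) D'
Add D' → ε

Productions for other non-terminals are unchanged:
  S → y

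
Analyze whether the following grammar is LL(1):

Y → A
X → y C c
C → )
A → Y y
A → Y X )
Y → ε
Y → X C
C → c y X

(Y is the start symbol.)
A grammar is LL(1) if for each non-terminal N with multiple productions, the predict sets of those productions are pairwise disjoint, where PREDICT(N → α) = (FIRST(α) \ {ε}) ∪ (FOLLOW(N) if α ⇒* ε).

Relevant sets:
  FIRST(A) = { 'y' }
  FIRST(X) = { 'y' }
  FIRST(Y) = { 'y', ε }
  FOLLOW(Y) = { $, 'y' }

For Y:
  PREDICT(Y → A) = { 'y' }
  PREDICT(Y → ε) = { $, 'y' }
  PREDICT(Y → X C) = { 'y' }
For C:
  PREDICT(C → ')') = { ')' }
  PREDICT(C → c y X) = { 'c' }
For A:
  PREDICT(A → Y y) = { 'y' }
  PREDICT(A → Y X ')') = { 'y' }
X has a single production, so nothing to check there.

Conflict found: Predict set conflict for Y: { 'y' }
The grammar is NOT LL(1).

Answer: No. Predict set conflict for Y: { 'y' }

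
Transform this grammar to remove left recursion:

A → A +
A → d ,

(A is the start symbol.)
A is directly left-recursive. The standard transformation for
  A → A α₁ | ... | A α_m | β₁ | ... | β_n
is
  A  → β₁ A' | ... | β_n A'
  A' → α₁ A' | ... | α_m A' | ε

A → d , becomes A → d , A'
A → A + becomes A' → + A'
Add A' → ε

Resulting grammar:
A → d , A'
A' → + A'
A' → ε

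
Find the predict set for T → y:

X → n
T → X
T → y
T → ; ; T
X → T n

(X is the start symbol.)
PREDICT(T → y) = (FIRST(RHS) \ {ε}) ∪ (FOLLOW(T) if ε ∈ FIRST(RHS), i.e. RHS ⇒* ε)
FIRST(y) = { 'y' }
ε ∉ FIRST(y), so FOLLOW(T) is not added.
PREDICT(T → y) = { 'y' }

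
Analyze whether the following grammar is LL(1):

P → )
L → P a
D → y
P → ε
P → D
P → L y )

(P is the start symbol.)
No. Predict set conflict for P: { ')' }

Relevant sets:
  FIRST(D) = { 'y' }
  FIRST(L) = { ')', 'a', 'y' }
  FOLLOW(P) = { $, 'a' }

For P:
  PREDICT(P → ')') = { ')' }
  PREDICT(P → ε) = { $, 'a' }
  PREDICT(P → D) = { 'y' }
  PREDICT(P → L y ')') = { ')', 'a', 'y' }
L, D have a single production, so nothing to check there.

Conflict found: Predict set conflict for P: { ')' }
The grammar is NOT LL(1).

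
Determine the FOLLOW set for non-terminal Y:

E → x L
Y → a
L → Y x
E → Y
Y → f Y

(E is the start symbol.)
{ $, 'x' }

To compute FOLLOW(Y), find every occurrence of Y on a right-hand side N → α Y β: add FIRST(β) \ {ε}, and if β is empty or nullable also add FOLLOW(N). Iterate to a fixed point.

In L → Y x: Y is followed by x, add FIRST(x) \ {ε} = { 'x' }
In E → Y: Y is at the end, add FOLLOW(E)
In Y → f Y: Y is at the end; this adds FOLLOW(Y) to itself — nothing new

The FOLLOW sets referred to above (computed the same way, to a fixed point):
  FOLLOW(E) = { $ }

Taking the union: FOLLOW(Y) = { $, 'x' }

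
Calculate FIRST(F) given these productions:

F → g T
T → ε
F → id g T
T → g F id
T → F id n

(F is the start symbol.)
{ 'g', 'id' }

To compute FIRST(F), examine every production with F on the left-hand side, reading each right-hand side left to right until a non-nullable symbol is reached.

From F → g T:
  - g is a terminal: add 'g' and stop
From F → id g T:
  - id is a terminal: add 'id' and stop

Collecting: FIRST(F) = { 'g', 'id' }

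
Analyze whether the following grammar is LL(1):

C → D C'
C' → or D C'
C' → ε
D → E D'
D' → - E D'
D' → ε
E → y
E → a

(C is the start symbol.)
Yes, the grammar is LL(1).

A grammar is LL(1) if for each non-terminal N with multiple productions, the predict sets of those productions are pairwise disjoint, where PREDICT(N → α) = (FIRST(α) \ {ε}) ∪ (FOLLOW(N) if α ⇒* ε).

Relevant sets:
  FOLLOW(C') = { $ }
  FOLLOW(D') = { $, 'or' }

For C':
  PREDICT(C' → or D C') = { 'or' }
  PREDICT(C' → ε) = { $ }
For D':
  PREDICT(D' → '-' E D') = { '-' }
  PREDICT(D' → ε) = { $, 'or' }
For E:
  PREDICT(E → y) = { 'y' }
  PREDICT(E → a) = { 'a' }
C, D have a single production, so nothing to check there.

All predict sets are disjoint. The grammar IS LL(1).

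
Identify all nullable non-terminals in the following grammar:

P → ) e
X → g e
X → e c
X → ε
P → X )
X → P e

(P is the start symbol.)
{ 'X' }

A non-terminal is nullable if it can derive ε (the empty string): either it has an ε-production, or it has a production whose right-hand side consists entirely of nullable non-terminals.

ε-productions: X → ε
So X is immediately nullable.
No further non-terminal can be added: every production for the remaining non-terminals contains a terminal or a non-nullable non-terminal.
Nullable = { 'X' }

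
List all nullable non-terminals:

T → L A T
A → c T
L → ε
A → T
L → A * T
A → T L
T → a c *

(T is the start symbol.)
ε-productions: L → ε
So L is immediately nullable.
No further non-terminal can be added: every production for the remaining non-terminals contains a terminal or a non-nullable non-terminal.
Nullable = { 'L' }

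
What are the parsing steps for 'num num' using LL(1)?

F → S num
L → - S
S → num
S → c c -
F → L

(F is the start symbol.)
Stack is shown with the top on the left.

Stack      Input      Action
----------------------------
F $        num num $  output F → S num
S num $    num num $  output S → num
num num $  num num $  match 'num'
num $      num $      match 'num'
$          $          accept

The string is accepted.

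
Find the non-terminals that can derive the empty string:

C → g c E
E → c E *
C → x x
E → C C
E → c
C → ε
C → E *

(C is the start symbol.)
{ 'C', 'E' }

ε-productions: C → ε
So C is immediately nullable.
E → C C: every symbol on the right is nullable, so E is nullable too.
Every non-terminal is now nullable.
Nullable = { 'C', 'E' }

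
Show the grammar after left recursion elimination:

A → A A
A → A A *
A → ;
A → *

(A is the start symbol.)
A → ; A'
A → * A'
A' → A A'
A' → A * A'
A' → ε

A is directly left-recursive. The standard transformation for
  A → A α₁ | ... | A α_m | β₁ | ... | β_n
is
  A  → β₁ A' | ... | β_n A'
  A' → α₁ A' | ... | α_m A' | ε

A → ; becomes A → ; A'
A → * becomes A → * A'
A → A A becomes A' → A A'
A → A A * becomes A' → A * A'
Add A' → ε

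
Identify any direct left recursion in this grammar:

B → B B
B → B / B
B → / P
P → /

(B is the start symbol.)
Direct left recursion occurs when N → N α for some non-terminal N (the right-hand side begins with the left-hand side itself).

B → B B: LEFT RECURSIVE (starts with B)
B → B / B: LEFT RECURSIVE (starts with B)
B → / P: starts with '/'
P → /: starts with '/'

The grammar has direct left recursion on: B.

Answer: Yes, B is left-recursive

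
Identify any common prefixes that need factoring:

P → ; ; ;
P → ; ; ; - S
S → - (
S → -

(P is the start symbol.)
Left-factoring is needed when two productions for the same non-terminal
share a common prefix on the right-hand side.

Productions for P:
  P → ; ; ;
  P → ; ; ; - S
Productions for S:
  S → - (
  S → -

Found common prefix '; ; ;' in productions for P
Found common prefix '-' in productions for S

Answer: Yes, P has productions with common prefix '; ; ;'; S has productions with common prefix '-'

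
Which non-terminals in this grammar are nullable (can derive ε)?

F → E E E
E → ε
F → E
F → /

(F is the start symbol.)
ε-productions: E → ε
So E is immediately nullable.
F → E E E: every symbol on the right is nullable, so F is nullable too.
Every non-terminal is now nullable.
Nullable = { 'E', 'F' }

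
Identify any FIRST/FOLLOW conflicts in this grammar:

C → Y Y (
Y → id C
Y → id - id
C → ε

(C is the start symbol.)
Yes. C → Y Y '(' with FOLLOW(C) on { 'id' }

Nullable non-terminals: C.
FIRST sets used below: FIRST(Y) = { 'id' }

C: nullable alternative(s) C → ε; FOLLOW(C) = { $, '(', 'id' }
  C → Y Y (: FIRST \ {ε} = { 'id' } — overlaps FOLLOW(C) on { 'id' }: CONFLICT
  C → ε: FIRST \ {ε} = { } — this is the only nullable alternative, skip

Y has no nullable alternative, so no FIRST/FOLLOW check is needed there.

So the grammar has 1 FIRST/FOLLOW conflict (marked CONFLICT above).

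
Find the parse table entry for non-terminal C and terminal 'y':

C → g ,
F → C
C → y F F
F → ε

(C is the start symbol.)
C → y F F

To find M[C, 'y'], we find productions for C where 'y' is in the predict set (PREDICT(N → α) = (FIRST(α) \ {ε}) ∪ (FOLLOW(N) if α ⇒* ε)).

C → g ,: PREDICT = { 'g' }
C → y F F: PREDICT = { 'y' }
  'y' is in predict set, so this production goes in M[C, 'y']

M[C, 'y'] = C → y F F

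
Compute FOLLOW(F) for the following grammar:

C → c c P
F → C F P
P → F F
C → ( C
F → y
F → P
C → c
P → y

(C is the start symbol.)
To compute FOLLOW(F), find every occurrence of F on a right-hand side N → α F β: add FIRST(β) \ {ε}, and if β is empty or nullable also add FOLLOW(N). Iterate to a fixed point.

In F → C F P: F is followed by P, add FIRST(P) \ {ε} = { '(', 'c', 'y' }
In P → F F: F is followed by F, add FIRST(F) \ {ε} = { '(', 'c', 'y' }
In P → F F: F is at the end, add FOLLOW(P)

The FOLLOW sets referred to above (computed the same way, to a fixed point):
  FOLLOW(P) = { $, '(', 'c', 'y' }

Taking the union: FOLLOW(F) = { $, '(', 'c', 'y' }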